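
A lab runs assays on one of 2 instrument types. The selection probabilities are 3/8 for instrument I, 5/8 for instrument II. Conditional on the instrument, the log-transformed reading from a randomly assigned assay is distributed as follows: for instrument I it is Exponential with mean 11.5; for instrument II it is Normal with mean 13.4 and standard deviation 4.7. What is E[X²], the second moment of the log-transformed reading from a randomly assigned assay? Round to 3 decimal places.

225.219

For each component E[X²] = Var + (mean)², giving I: 264.5; II: 201.65.
Overall E[X²] = 0.375·264.5 + 0.625·201.65 = 225.219.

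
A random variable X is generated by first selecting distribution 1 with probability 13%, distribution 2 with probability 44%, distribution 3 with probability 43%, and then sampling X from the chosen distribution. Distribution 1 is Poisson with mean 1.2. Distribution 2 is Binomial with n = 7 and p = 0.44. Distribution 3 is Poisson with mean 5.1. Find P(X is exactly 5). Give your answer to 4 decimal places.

Conditional on each component, P(X = 5): 1: 0.00624556; 2: 0.108607; 3: 0.175294.
By total probability, P(X = 5) = 0.13·0.00624556 + 0.44·0.108607 + 0.43·0.175294 = 0.123976.

0.1240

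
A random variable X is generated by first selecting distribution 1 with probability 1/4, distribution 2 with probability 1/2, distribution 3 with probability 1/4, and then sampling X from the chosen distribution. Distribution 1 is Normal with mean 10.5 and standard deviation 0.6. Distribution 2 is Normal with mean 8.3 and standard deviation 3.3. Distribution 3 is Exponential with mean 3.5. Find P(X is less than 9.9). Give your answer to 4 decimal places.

0.6179

Conditional on each component, P(X < 9.9): 1: 0.158655; 2: 0.686108; 3: 0.940903.
By total probability, P(X < 9.9) = 0.25·0.158655 + 0.5·0.686108 + 0.25·0.940903 = 0.617944.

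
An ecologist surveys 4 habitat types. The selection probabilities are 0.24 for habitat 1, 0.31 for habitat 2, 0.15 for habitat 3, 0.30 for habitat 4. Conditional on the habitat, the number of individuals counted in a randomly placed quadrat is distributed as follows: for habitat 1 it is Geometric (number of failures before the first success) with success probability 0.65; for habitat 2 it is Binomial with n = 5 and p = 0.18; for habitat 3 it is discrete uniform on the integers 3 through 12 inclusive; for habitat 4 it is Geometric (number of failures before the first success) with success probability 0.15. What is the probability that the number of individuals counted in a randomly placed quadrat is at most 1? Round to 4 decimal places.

Conditional on each habitat, P(X ≤ 1): 1: 0.8775; 2: 0.777649; 3: 0; 4: 0.2775.
By total probability, P(X ≤ 1) = 0.24·0.8775 + 0.31·0.777649 + 0.15·0 + 0.3·0.2775 = 0.534921.

0.5349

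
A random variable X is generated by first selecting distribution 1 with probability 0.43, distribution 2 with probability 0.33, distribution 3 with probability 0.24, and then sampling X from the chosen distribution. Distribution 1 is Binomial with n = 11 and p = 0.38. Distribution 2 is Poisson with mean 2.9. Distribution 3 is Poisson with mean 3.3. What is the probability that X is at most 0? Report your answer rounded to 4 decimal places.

0.0292

Conditional on each component, P(X ≤ 0): 1: 0.00520366; 2: 0.0550232; 3: 0.0368832.
By total probability, P(X ≤ 0) = 0.43·0.00520366 + 0.33·0.0550232 + 0.24·0.0368832 = 0.0292472.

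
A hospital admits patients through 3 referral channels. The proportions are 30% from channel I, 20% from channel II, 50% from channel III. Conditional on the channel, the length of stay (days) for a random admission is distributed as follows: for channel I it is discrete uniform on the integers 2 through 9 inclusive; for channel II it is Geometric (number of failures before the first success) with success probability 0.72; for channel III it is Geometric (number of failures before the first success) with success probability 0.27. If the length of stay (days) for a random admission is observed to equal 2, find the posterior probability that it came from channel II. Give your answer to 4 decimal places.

Likelihoods P(X=2 | ·): I: 0.125; II: 0.056448; III: 0.143883.
Posterior ∝ prior × likelihood. Numerator for II: 0.2·0.056448 = 0.0112896.
Normalizing constant: 0.3·0.125 + 0.2·0.056448 + 0.5·0.143883 = 0.120731.
P(II | observation) = 0.0112896 / 0.120731 = 0.0935103.

0.0935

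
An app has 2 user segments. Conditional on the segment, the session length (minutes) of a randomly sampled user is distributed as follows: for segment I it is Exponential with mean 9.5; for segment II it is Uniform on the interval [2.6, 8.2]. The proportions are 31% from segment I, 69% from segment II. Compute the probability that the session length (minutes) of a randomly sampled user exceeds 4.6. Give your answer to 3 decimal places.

0.635

Conditional on each segment, P(X > 4.6): I: 0.616183; II: 0.642857.
By total probability, P(X > 4.6) = 0.31·0.616183 + 0.69·0.642857 = 0.634588.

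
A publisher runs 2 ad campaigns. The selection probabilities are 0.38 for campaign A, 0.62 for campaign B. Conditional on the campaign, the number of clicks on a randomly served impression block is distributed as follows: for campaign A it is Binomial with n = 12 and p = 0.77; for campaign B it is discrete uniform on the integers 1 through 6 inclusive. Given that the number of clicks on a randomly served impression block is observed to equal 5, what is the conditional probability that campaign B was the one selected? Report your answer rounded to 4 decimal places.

0.9739

Likelihoods P(X=5 | ·): A: 0.00729917; B: 0.166667.
Posterior ∝ prior × likelihood. Numerator for B: 0.62·0.166667 = 0.103333.
Normalizing constant: 0.38·0.00729917 + 0.62·0.166667 = 0.106107.
P(B | observation) = 0.103333 / 0.106107 = 0.97386.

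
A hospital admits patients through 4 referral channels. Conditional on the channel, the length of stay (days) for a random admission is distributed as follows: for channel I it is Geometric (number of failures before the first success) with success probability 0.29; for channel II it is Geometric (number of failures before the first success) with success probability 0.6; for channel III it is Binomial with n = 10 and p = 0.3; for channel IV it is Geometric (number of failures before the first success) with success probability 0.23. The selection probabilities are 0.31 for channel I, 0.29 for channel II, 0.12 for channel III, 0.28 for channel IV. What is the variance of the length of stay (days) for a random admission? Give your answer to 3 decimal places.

8.411

Per component, I: μ=2.44828, E[X²]=14.4364; II: μ=0.666667, E[X²]=1.55556; III: μ=3, E[X²]=11.1; IV: μ=3.34783, E[X²]=25.7637.
E[X] = 0.31·2.44828 + 0.29·0.666667 + 0.12·3 + 0.28·3.34783 = 2.24969.
E[X²] = 0.31·14.4364 + 0.29·1.55556 + 0.12·11.1 + 0.28·25.7637 = 13.4722.
Var(X) = E[X²] − (E[X])² = 13.4722 − 5.06111 = 8.41112.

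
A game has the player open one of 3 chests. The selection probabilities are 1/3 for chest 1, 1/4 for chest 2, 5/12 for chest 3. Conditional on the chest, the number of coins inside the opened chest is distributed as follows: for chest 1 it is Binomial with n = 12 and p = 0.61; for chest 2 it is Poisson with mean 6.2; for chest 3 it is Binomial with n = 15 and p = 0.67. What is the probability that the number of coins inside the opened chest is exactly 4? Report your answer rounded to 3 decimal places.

0.044

Conditional on each chest, P(X = 4): 1: 0.036681; 2: 0.124948; 3: 0.00139023.
By total probability, P(X = 4) = 0.333333·0.036681 + 0.25·0.124948 + 0.416667·0.00139023 = 0.0440433.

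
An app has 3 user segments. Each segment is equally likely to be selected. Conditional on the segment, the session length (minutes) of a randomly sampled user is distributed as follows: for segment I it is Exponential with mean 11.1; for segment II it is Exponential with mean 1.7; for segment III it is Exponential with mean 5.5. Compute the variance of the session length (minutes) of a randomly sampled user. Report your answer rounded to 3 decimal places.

Per component, I: μ=11.1, E[X²]=246.42; II: μ=1.7, E[X²]=5.78; III: μ=5.5, E[X²]=60.5.
E[X] = 0.333333·11.1 + 0.333333·1.7 + 0.333333·5.5 = 6.1.
E[X²] = 0.333333·246.42 + 0.333333·5.78 + 0.333333·60.5 = 104.233.
Var(X) = E[X²] − (E[X])² = 104.233 − 37.21 = 67.0233.

67.023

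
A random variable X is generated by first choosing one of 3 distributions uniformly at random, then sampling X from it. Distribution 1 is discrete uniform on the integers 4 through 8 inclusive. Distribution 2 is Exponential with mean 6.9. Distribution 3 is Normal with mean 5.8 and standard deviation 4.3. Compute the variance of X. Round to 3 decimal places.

Per component, 1: μ=6, E[X²]=38; 2: μ=6.9, E[X²]=95.22; 3: μ=5.8, E[X²]=52.13.
E[X] = 0.333333·6 + 0.333333·6.9 + 0.333333·5.8 = 6.23333.
E[X²] = 0.333333·38 + 0.333333·95.22 + 0.333333·52.13 = 61.7833.
Var(X) = E[X²] − (E[X])² = 61.7833 − 38.8544 = 22.9289.

22.929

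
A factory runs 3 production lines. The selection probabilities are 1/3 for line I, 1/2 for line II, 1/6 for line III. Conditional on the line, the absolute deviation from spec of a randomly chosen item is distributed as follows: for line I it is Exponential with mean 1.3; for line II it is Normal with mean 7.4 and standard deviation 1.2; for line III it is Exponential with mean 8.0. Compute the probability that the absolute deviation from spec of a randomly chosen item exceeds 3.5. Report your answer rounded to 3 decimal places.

Conditional on each line, P(X > 3.5): I: 0.0677245; II: 0.999423; III: 0.645649.
By total probability, P(X > 3.5) = 0.333333·0.0677245 + 0.5·0.999423 + 0.166667·0.645649 = 0.629894.

0.630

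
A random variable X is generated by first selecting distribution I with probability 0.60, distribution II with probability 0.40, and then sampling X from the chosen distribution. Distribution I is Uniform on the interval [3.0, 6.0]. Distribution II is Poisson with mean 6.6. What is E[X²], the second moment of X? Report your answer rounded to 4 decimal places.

32.6640

For each component E[X²] = Var + (mean)², giving I: 21; II: 50.16.
Overall E[X²] = 0.6·21 + 0.4·50.16 = 32.664.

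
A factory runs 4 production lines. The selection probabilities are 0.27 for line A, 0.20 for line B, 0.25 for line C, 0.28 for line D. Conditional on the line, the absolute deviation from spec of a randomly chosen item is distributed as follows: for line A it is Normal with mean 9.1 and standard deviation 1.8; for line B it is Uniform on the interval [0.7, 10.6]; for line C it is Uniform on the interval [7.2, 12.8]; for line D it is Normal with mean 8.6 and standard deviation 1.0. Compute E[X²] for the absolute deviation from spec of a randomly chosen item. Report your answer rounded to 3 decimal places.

77.894

For each component E[X²] = Var + (mean)², giving A: 86.05; B: 40.09; C: 102.613; D: 74.96.
Overall E[X²] = 0.27·86.05 + 0.2·40.09 + 0.25·102.613 + 0.28·74.96 = 77.8936.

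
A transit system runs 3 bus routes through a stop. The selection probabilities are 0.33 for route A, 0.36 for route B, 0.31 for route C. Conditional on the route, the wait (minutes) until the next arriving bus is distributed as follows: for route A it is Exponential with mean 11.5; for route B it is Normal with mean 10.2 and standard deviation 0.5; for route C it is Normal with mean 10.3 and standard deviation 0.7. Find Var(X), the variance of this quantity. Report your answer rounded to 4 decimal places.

Per component, A: μ=11.5, E[X²]=264.5; B: μ=10.2, E[X²]=104.29; C: μ=10.3, E[X²]=106.58.
E[X] = 0.33·11.5 + 0.36·10.2 + 0.31·10.3 = 10.66.
E[X²] = 0.33·264.5 + 0.36·104.29 + 0.31·106.58 = 157.869.
Var(X) = E[X²] − (E[X])² = 157.869 − 113.636 = 44.2336.

44.2336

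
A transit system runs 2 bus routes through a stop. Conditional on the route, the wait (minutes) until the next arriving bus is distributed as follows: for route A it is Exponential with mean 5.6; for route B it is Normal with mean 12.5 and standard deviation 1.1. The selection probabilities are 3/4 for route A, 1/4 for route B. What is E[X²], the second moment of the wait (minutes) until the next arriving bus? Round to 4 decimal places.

86.4050

For each component E[X²] = Var + (mean)², giving A: 62.72; B: 157.46.
Overall E[X²] = 0.75·62.72 + 0.25·157.46 = 86.405.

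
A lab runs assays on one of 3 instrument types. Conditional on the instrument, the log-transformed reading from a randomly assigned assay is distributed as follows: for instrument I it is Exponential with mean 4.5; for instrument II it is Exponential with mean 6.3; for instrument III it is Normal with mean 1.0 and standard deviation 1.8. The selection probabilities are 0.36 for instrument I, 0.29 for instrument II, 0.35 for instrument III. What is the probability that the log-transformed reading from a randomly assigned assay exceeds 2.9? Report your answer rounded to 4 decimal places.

Conditional on each instrument, P(X > 2.9): I: 0.524954; II: 0.631083; III: 0.145586.
By total probability, P(X > 2.9) = 0.36·0.524954 + 0.29·0.631083 + 0.35·0.145586 = 0.422953.

0.4230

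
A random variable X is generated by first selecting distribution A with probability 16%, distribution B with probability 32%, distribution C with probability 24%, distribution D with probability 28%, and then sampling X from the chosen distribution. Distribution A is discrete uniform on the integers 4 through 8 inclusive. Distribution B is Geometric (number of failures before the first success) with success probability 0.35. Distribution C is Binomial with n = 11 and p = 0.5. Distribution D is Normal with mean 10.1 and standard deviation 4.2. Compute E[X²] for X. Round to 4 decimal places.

For each component E[X²] = Var + (mean)², giving A: 38; B: 8.7551; C: 33; D: 119.65.
Overall E[X²] = 0.16·38 + 0.32·8.7551 + 0.24·33 + 0.28·119.65 = 50.3036.

50.3036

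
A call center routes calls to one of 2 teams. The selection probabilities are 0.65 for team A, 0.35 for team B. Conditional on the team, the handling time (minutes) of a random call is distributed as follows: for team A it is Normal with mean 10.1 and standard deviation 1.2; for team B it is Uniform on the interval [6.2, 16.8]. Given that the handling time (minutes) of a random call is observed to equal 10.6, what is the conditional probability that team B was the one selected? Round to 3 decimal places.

0.143

Likelihoods f(10.6 | ·): A: 0.30481; B: 0.0943396.
Posterior ∝ prior × likelihood. Numerator for B: 0.35·0.0943396 = 0.0330189.
Normalizing constant: 0.65·0.30481 + 0.35·0.0943396 = 0.231146.
P(B | observation) = 0.0330189 / 0.231146 = 0.142849.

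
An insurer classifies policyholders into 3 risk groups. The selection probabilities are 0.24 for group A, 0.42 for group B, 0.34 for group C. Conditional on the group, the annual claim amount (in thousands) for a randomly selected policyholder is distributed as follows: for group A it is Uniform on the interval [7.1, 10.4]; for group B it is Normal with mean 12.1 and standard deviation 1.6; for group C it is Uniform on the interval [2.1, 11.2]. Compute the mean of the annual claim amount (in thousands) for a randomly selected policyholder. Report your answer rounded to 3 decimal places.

Component means — A: 8.75; B: 12.1; C: 6.65.
E[X] = 0.24·8.75 + 0.42·12.1 + 0.34·6.65 = 9.443.

9.443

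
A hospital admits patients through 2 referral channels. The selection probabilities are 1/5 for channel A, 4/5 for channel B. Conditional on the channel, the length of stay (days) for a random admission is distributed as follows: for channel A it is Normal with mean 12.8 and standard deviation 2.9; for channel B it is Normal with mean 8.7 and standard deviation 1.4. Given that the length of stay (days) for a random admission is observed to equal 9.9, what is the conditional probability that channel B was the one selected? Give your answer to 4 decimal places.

Likelihoods f(9.9 | ·): A: 0.0834382; B: 0.197354.
Posterior ∝ prior × likelihood. Numerator for B: 0.8·0.197354 = 0.157883.
Normalizing constant: 0.2·0.0834382 + 0.8·0.197354 = 0.174571.
P(B | observation) = 0.157883 / 0.174571 = 0.904408.

0.9044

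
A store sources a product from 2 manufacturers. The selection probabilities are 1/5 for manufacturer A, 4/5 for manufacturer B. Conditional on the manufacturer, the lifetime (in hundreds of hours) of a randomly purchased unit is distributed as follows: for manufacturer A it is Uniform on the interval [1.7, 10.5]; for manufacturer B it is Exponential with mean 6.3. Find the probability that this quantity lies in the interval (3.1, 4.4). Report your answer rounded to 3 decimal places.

Conditional on each manufacturer, P(3.1 < X < 4.4): A: 0.147727; B: 0.113989.
By total probability, P(3.1 < X < 4.4) = 0.2·0.147727 + 0.8·0.113989 = 0.120737.

0.121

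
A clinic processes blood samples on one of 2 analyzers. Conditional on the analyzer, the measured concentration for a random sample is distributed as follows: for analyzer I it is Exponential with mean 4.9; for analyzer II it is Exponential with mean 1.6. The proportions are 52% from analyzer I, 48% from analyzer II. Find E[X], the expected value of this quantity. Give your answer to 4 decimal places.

3.3160

Component means — I: 4.9; II: 1.6.
E[X] = 0.52·4.9 + 0.48·1.6 = 3.316.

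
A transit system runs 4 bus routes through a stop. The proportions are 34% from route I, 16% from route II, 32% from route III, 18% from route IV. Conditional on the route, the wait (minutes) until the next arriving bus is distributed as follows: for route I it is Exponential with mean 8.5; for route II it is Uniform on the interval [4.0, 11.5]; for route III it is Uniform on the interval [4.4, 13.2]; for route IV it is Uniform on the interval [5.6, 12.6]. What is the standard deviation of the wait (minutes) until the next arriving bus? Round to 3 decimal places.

Per component, I: μ=8.5, E[X²]=144.5; II: μ=7.75, E[X²]=64.75; III: μ=8.8, E[X²]=83.8933; IV: μ=9.1, E[X²]=86.8933.
E[X] = 0.34·8.5 + 0.16·7.75 + 0.32·8.8 + 0.18·9.1 = 8.584.
E[X²] = 0.34·144.5 + 0.16·64.75 + 0.32·83.8933 + 0.18·86.8933 = 101.977.
Var(X) = E[X²] − (E[X])² = 101.977 − 73.6851 = 28.2916.
SD(X) = √28.2916 = 5.31899.

5.319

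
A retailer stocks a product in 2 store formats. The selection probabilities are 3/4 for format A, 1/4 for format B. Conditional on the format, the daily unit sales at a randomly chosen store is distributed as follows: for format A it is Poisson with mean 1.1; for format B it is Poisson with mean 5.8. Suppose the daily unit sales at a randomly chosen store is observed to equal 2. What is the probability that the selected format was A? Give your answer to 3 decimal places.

Likelihoods P(X=2 | ·): A: 0.201387; B: 0.0509235.
Posterior ∝ prior × likelihood. Numerator for A: 0.75·0.201387 = 0.15104.
Normalizing constant: 0.75·0.201387 + 0.25·0.0509235 = 0.163771.
P(A | observation) = 0.15104 / 0.163771 = 0.922264.

0.922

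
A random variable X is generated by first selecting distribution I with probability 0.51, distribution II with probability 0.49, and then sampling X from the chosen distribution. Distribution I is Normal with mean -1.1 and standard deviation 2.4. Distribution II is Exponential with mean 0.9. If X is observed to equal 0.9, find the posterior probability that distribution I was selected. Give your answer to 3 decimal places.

Likelihoods f(0.9 | ·): I: 0.117463; II: 0.408755.
Posterior ∝ prior × likelihood. Numerator for I: 0.51·0.117463 = 0.0599063.
Normalizing constant: 0.51·0.117463 + 0.49·0.408755 = 0.260196.
P(I | observation) = 0.0599063 / 0.260196 = 0.230235.

0.230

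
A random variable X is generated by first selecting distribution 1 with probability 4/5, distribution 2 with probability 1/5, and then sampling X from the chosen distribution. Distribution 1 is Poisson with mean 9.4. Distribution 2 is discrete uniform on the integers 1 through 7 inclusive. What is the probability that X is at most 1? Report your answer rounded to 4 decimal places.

Conditional on each component, P(X ≤ 1): 1: 0.00086033; 2: 0.142857.
By total probability, P(X ≤ 1) = 0.8·0.00086033 + 0.2·0.142857 = 0.0292597.

0.0293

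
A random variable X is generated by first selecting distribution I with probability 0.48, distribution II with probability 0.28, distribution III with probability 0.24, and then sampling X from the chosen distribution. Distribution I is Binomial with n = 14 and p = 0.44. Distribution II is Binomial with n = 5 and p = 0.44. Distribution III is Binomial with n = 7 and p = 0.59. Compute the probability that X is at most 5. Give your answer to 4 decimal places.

Conditional on each component, P(X ≤ 5): I: 0.365619; II: 1; III: 0.854055.
By total probability, P(X ≤ 5) = 0.48·0.365619 + 0.28·1 + 0.24·0.854055 = 0.660471.

0.6605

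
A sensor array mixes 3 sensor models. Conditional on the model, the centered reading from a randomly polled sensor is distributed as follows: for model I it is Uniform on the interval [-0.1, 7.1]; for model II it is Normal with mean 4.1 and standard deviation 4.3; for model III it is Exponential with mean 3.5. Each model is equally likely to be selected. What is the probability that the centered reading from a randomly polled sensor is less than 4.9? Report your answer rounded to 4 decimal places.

0.6739

Conditional on each model, P(X < 4.9): I: 0.694444; II: 0.573796; III: 0.753403.
By total probability, P(X < 4.9) = 0.333333·0.694444 + 0.333333·0.573796 + 0.333333·0.753403 = 0.673881.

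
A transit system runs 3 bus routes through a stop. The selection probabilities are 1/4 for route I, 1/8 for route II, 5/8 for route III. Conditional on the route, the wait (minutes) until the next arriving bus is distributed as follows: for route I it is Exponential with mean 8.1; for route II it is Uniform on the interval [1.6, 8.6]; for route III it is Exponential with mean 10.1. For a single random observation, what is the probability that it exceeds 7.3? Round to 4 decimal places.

0.4281

Conditional on each route, P(X > 7.3): I: 0.406068; II: 0.185714; III: 0.485405.
By total probability, P(X > 7.3) = 0.25·0.406068 + 0.125·0.185714 + 0.625·0.485405 = 0.428109.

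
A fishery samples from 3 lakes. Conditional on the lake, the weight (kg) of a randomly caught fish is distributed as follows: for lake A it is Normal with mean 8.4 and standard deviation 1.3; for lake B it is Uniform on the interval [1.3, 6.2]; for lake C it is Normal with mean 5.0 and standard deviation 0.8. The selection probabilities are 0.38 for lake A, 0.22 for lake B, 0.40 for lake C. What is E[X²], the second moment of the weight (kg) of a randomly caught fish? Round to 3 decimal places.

41.245

For each component E[X²] = Var + (mean)², giving A: 72.25; B: 16.0633; C: 25.64.
Overall E[X²] = 0.38·72.25 + 0.22·16.0633 + 0.4·25.64 = 41.2449.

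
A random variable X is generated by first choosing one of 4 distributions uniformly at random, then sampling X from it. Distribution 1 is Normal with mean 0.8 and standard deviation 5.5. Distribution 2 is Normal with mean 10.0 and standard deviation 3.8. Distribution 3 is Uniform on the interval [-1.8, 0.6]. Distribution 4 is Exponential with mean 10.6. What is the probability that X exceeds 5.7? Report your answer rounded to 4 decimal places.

Conditional on each component, P(X > 5.7): 1: 0.186489; 2: 0.871094; 3: 0; 4: 0.584069.
By total probability, P(X > 5.7) = 0.25·0.186489 + 0.25·0.871094 + 0.25·0 + 0.25·0.584069 = 0.410413.

0.4104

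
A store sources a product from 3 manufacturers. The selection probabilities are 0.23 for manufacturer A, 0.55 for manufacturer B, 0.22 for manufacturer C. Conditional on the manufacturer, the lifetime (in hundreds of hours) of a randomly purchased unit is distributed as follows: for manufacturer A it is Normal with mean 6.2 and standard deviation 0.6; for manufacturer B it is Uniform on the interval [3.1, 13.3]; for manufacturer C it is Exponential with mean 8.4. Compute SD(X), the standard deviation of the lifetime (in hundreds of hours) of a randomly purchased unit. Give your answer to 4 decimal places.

4.5968

Per component, A: μ=6.2, E[X²]=38.8; B: μ=8.2, E[X²]=75.91; C: μ=8.4, E[X²]=141.12.
E[X] = 0.23·6.2 + 0.55·8.2 + 0.22·8.4 = 7.784.
E[X²] = 0.23·38.8 + 0.55·75.91 + 0.22·141.12 = 81.7209.
Var(X) = E[X²] − (E[X])² = 81.7209 − 60.5907 = 21.1302.
SD(X) = √21.1302 = 4.59676.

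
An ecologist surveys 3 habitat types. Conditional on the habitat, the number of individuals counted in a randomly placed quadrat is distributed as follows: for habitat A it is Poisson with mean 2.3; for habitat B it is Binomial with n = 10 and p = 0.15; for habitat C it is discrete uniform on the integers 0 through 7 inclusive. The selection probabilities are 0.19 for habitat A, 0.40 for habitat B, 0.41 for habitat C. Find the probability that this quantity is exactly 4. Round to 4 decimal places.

0.0895

Conditional on each habitat, P(X = 4): A: 0.116902; B: 0.0400957; C: 0.125.
By total probability, P(X = 4) = 0.19·0.116902 + 0.4·0.0400957 + 0.41·0.125 = 0.0894997.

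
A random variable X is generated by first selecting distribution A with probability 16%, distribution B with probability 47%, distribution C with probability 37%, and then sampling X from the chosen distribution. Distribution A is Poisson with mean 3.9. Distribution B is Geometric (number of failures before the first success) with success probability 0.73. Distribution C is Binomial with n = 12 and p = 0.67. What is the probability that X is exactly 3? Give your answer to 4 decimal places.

0.0399

Conditional on each component, P(X = 3): A: 0.200122; B: 0.0143686; C: 0.00307095.
By total probability, P(X = 3) = 0.16·0.200122 + 0.47·0.0143686 + 0.37·0.00307095 = 0.039909.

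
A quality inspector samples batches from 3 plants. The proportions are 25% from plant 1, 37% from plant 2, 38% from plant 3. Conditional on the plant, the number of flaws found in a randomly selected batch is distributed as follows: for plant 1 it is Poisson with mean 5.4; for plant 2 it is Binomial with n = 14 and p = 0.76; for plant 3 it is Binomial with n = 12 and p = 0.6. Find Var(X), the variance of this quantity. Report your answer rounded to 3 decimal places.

Per component, 1: μ=5.4, E[X²]=34.56; 2: μ=10.64, E[X²]=115.763; 3: μ=7.2, E[X²]=54.72.
E[X] = 0.25·5.4 + 0.37·10.64 + 0.38·7.2 = 8.0228.
E[X²] = 0.25·34.56 + 0.37·115.763 + 0.38·54.72 = 72.266.
Var(X) = E[X²] − (E[X])² = 72.266 − 64.3653 = 7.90066.

7.901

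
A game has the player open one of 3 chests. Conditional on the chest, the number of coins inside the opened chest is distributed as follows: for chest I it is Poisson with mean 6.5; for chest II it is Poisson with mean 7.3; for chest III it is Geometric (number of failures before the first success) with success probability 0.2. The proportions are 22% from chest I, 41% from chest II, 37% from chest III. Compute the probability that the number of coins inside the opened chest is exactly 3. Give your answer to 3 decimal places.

Conditional on each chest, P(X = 3): I: 0.0688137; II: 0.0437993; III: 0.1024.
By total probability, P(X = 3) = 0.22·0.0688137 + 0.41·0.0437993 + 0.37·0.1024 = 0.0709847.

0.071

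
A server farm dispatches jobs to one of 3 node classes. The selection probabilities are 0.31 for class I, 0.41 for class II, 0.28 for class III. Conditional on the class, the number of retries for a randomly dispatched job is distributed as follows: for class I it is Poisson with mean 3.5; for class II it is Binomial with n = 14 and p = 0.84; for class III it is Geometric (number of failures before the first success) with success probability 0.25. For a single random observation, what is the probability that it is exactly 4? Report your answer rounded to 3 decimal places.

Conditional on each class, P(X = 4): I: 0.188812; II: 5.47963e-06; III: 0.0791016.
By total probability, P(X = 4) = 0.31·0.188812 + 0.41·5.47963e-06 + 0.28·0.0791016 = 0.0806825.

0.081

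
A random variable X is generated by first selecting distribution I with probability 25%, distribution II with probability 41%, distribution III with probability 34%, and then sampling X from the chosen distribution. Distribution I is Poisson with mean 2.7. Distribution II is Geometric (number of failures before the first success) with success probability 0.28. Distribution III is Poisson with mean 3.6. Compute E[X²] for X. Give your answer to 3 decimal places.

14.604

For each component E[X²] = Var + (mean)², giving I: 9.99; II: 15.7959; III: 16.56.
Overall E[X²] = 0.25·9.99 + 0.41·15.7959 + 0.34·16.56 = 14.6042.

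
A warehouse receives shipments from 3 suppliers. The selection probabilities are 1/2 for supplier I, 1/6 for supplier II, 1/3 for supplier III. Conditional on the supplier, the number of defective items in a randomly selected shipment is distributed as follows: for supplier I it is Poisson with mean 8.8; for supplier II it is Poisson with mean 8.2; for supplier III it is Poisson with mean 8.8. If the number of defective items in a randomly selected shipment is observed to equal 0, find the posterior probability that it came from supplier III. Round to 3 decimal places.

0.293

Likelihoods P(X=0 | ·): I: 0.000150733; II: 0.000274654; III: 0.000150733.
Posterior ∝ prior × likelihood. Numerator for III: 0.333333·0.000150733 = 5.02444e-05.
Normalizing constant: 0.5·0.000150733 + 0.166667·0.000274654 + 0.333333·0.000150733 = 0.000171386.
P(III | observation) = 5.02444e-05 / 0.000171386 = 0.293164.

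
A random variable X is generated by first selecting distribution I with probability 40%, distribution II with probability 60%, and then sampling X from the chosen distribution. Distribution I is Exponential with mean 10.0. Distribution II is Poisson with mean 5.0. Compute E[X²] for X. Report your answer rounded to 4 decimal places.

98.0000

For each component E[X²] = Var + (mean)², giving I: 200; II: 30.
Overall E[X²] = 0.4·200 + 0.6·30 = 98.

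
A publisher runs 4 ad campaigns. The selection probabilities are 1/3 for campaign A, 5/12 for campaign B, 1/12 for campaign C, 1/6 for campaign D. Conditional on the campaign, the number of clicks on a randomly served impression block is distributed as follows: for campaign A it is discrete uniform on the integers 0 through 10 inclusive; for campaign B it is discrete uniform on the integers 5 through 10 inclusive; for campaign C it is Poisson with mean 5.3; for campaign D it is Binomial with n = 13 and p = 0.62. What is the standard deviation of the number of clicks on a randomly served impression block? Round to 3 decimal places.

2.681

Per component, A: μ=5, E[X²]=35; B: μ=7.5, E[X²]=59.1667; C: μ=5.3, E[X²]=33.39; D: μ=8.06, E[X²]=68.0264.
E[X] = 0.333333·5 + 0.416667·7.5 + 0.0833333·5.3 + 0.166667·8.06 = 6.57667.
E[X²] = 0.333333·35 + 0.416667·59.1667 + 0.0833333·33.39 + 0.166667·68.0264 = 50.4397.
Var(X) = E[X²] − (E[X])² = 50.4397 − 43.2525 = 7.18713.
SD(X) = √7.18713 = 2.68088.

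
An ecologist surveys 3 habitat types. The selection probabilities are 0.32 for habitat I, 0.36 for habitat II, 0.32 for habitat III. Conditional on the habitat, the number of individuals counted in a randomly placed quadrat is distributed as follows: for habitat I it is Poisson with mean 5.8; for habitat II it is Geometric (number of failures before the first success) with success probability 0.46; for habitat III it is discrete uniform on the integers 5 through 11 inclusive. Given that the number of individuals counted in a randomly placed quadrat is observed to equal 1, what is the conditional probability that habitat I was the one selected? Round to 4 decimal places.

0.0591

Likelihoods P(X=1 | ·): I: 0.0175598; II: 0.2484; III: 0.
Posterior ∝ prior × likelihood. Numerator for I: 0.32·0.0175598 = 0.00561914.
Normalizing constant: 0.32·0.0175598 + 0.36·0.2484 + 0.32·0 = 0.0950431.
P(I | observation) = 0.00561914 / 0.0950431 = 0.059122.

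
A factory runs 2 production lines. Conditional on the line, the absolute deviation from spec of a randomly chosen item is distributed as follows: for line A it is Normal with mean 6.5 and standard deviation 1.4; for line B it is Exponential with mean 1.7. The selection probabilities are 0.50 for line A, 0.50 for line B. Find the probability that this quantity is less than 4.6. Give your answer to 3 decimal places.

Conditional on each line, P(X < 4.6): A: 0.0873679; B: 0.933189.
By total probability, P(X < 4.6) = 0.5·0.0873679 + 0.5·0.933189 = 0.510278.

0.510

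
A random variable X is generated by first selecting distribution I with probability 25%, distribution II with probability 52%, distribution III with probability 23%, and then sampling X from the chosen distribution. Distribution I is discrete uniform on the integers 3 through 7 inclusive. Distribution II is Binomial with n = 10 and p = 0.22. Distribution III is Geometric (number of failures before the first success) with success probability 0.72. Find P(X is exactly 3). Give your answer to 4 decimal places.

0.1703

Conditional on each component, P(X = 3): I: 0.2; II: 0.224446; III: 0.0158054.
By total probability, P(X = 3) = 0.25·0.2 + 0.52·0.224446 + 0.23·0.0158054 = 0.170347.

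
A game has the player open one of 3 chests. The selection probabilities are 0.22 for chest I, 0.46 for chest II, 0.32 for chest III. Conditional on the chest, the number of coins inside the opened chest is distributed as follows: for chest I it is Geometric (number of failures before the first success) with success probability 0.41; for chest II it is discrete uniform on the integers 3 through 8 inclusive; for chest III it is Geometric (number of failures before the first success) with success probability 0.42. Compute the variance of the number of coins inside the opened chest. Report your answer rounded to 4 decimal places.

Per component, I: μ=1.43902, E[X²]=5.58061; II: μ=5.5, E[X²]=33.1667; III: μ=1.38095, E[X²]=5.19501.
E[X] = 0.22·1.43902 + 0.46·5.5 + 0.32·1.38095 = 3.28849.
E[X²] = 0.22·5.58061 + 0.46·33.1667 + 0.32·5.19501 = 18.1468.
Var(X) = E[X²] − (E[X])² = 18.1468 − 10.8142 = 7.33264.

7.3326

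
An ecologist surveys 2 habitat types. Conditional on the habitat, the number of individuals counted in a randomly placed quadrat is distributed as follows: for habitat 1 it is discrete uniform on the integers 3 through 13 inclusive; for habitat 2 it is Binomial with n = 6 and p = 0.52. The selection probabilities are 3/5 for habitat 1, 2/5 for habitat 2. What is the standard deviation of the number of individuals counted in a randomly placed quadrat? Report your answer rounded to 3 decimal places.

Per component, 1: μ=8, E[X²]=74; 2: μ=3.12, E[X²]=11.232.
E[X] = 0.6·8 + 0.4·3.12 = 6.048.
E[X²] = 0.6·74 + 0.4·11.232 = 48.8928.
Var(X) = E[X²] − (E[X])² = 48.8928 − 36.5783 = 12.3145.
SD(X) = √12.3145 = 3.5092.

3.509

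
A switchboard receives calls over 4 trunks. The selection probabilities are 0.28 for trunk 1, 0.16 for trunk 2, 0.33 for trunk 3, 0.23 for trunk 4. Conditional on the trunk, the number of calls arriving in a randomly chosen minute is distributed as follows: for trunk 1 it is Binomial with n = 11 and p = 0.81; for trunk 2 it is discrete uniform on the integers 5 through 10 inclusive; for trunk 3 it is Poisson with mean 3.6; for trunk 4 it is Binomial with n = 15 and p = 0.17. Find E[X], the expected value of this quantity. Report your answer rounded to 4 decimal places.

5.4693

Component means — 1: 8.91; 2: 7.5; 3: 3.6; 4: 2.55.
E[X] = 0.28·8.91 + 0.16·7.5 + 0.33·3.6 + 0.23·2.55 = 5.4693.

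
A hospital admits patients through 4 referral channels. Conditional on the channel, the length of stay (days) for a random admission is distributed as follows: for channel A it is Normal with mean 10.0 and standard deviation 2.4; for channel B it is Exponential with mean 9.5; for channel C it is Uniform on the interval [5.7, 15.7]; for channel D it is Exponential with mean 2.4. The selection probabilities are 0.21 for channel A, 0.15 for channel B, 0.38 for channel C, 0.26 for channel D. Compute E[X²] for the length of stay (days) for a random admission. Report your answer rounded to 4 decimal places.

98.9527

For each component E[X²] = Var + (mean)², giving A: 105.76; B: 180.5; C: 122.823; D: 11.52.
Overall E[X²] = 0.21·105.76 + 0.15·180.5 + 0.38·122.823 + 0.26·11.52 = 98.9527.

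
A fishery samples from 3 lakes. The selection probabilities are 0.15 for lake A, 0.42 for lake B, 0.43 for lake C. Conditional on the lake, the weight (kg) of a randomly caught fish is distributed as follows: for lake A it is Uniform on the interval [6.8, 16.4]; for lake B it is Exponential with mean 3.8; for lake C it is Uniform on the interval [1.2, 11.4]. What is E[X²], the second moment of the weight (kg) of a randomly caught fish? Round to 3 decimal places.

For each component E[X²] = Var + (mean)², giving A: 142.24; B: 28.88; C: 48.36.
Overall E[X²] = 0.15·142.24 + 0.42·28.88 + 0.43·48.36 = 54.2604.

54.260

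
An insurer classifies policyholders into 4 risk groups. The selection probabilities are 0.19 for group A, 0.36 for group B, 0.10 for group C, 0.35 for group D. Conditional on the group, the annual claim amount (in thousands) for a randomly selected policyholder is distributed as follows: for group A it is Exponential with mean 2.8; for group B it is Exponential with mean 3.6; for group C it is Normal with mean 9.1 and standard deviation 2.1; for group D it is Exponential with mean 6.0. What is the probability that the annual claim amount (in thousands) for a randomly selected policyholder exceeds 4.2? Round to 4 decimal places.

0.4273

Conditional on each group, P(X > 4.2): A: 0.22313; B: 0.311403; C: 0.990185; D: 0.496585.
By total probability, P(X > 4.2) = 0.19·0.22313 + 0.36·0.311403 + 0.1·0.990185 + 0.35·0.496585 = 0.427323.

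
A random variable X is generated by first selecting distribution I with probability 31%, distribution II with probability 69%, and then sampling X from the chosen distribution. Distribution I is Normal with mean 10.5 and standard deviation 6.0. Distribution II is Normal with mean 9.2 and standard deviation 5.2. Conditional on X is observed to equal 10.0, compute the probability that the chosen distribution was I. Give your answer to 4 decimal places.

Likelihoods f(10.0 | ·): I: 0.0662599; II: 0.0758171.
Posterior ∝ prior × likelihood. Numerator for I: 0.31·0.0662599 = 0.0205406.
Normalizing constant: 0.31·0.0662599 + 0.69·0.0758171 = 0.0728544.
P(I | observation) = 0.0205406 / 0.0728544 = 0.28194.

0.2819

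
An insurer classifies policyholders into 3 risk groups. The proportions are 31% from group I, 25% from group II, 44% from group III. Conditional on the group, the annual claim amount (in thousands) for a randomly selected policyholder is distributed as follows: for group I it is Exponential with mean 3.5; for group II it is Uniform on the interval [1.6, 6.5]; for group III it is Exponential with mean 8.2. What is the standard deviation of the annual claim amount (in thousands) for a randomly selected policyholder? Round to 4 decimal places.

Per component, I: μ=3.5, E[X²]=24.5; II: μ=4.05, E[X²]=18.4033; III: μ=8.2, E[X²]=134.48.
E[X] = 0.31·3.5 + 0.25·4.05 + 0.44·8.2 = 5.7055.
E[X²] = 0.31·24.5 + 0.25·18.4033 + 0.44·134.48 = 71.367.
Var(X) = E[X²] − (E[X])² = 71.367 − 32.5527 = 38.8143.
SD(X) = √38.8143 = 6.23011.

6.2301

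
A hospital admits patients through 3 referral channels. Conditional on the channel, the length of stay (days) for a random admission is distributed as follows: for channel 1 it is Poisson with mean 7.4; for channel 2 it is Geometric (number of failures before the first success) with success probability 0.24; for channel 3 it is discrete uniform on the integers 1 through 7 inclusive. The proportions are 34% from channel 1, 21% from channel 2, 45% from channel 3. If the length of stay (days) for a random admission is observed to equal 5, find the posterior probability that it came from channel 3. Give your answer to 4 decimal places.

0.5566

Likelihoods P(X=5 | ·): 1: 0.113031; 2: 0.0608526; 3: 0.142857.
Posterior ∝ prior × likelihood. Numerator for 3: 0.45·0.142857 = 0.0642857.
Normalizing constant: 0.34·0.113031 + 0.21·0.0608526 + 0.45·0.142857 = 0.115495.
P(3 | observation) = 0.0642857 / 0.115495 = 0.556609.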